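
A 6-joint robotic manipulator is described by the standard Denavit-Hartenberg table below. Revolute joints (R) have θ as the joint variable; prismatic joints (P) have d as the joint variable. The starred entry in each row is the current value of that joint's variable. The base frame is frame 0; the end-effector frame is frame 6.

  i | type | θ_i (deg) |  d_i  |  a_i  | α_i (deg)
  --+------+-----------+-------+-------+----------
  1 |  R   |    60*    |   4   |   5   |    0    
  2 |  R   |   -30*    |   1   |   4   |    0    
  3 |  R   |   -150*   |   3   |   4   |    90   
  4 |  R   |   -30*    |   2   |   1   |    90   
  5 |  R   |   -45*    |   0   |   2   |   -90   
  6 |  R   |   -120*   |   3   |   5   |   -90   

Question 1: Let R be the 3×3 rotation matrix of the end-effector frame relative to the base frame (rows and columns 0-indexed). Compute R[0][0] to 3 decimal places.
End-effector x-axis (col 0 of R) = (0.0634,0.8169,-0.5732)
R[0][0] = 0.0634

0.063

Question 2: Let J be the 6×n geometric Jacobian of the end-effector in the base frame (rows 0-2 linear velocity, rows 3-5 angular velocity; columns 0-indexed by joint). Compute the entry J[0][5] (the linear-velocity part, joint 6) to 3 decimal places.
axis z_5 = (-0.9186,-0.1768,-0.3536); lever o_n−o_5 = (-2.4386,3.5544,-3.9268)
cross product → J_v[:, 5] = (1.9508,-2.7448,-3.6960)
J_ω[:, 5] = z_5
entry J[0][5] = 1.9508

1.951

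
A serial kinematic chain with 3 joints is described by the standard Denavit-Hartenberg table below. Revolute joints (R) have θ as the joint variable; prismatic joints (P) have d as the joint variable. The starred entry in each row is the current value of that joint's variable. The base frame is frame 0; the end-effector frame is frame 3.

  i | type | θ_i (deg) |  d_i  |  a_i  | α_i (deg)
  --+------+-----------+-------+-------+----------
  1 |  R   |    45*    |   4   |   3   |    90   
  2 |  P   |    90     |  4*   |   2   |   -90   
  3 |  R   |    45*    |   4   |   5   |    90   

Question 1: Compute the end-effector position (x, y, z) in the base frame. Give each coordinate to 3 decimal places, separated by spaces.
after link 1: o_1 = (2.1213, 2.1213, 4.0000)
after link 2: o_2 = (4.9497, -0.7071, 6.0000)
after link 3: o_3 = (-0.3787, -1.0355, 9.5355)

-0.379 -1.036 9.536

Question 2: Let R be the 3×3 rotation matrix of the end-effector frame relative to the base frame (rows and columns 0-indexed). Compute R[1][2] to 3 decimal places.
-0.500

End-effector z-axis (col 2 of R) = (0.5000,-0.5000,0.7071)
R[1][2] = -0.5000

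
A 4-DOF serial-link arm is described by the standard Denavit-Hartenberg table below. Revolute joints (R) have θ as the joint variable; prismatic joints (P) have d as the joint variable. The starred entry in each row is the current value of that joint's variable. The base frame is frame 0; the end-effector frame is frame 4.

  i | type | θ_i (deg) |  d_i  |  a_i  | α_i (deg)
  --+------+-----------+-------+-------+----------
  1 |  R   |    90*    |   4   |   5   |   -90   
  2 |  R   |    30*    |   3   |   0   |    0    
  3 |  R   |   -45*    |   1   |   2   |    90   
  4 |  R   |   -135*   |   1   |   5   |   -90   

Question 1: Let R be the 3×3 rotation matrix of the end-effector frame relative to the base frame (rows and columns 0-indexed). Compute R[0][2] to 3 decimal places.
0.707

End-effector z-axis (col 2 of R) = (0.7071,0.6830,0.1830)
R[0][2] = 0.7071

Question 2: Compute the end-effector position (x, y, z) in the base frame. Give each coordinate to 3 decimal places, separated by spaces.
-0.464 3.258 4.569

after link 1: o_1 = (0.0000, 5.0000, 4.0000)
after link 2: o_2 = (-3.0000, 5.0000, 4.0000)
after link 3: o_3 = (-4.0000, 6.9319, 4.5176)
after link 4: o_4 = (-0.4645, 3.2580, 4.5685)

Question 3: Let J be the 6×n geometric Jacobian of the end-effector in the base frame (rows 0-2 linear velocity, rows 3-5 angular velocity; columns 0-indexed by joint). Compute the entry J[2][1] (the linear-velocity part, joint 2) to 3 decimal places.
1.742

axis z_1 = (-1.0000,0.0000,0.0000); lever o_n−o_1 = (-0.4645,-1.7420,0.5685)
cross product → J_v[:, 1] = (0.0000,0.5685,1.7420)
J_ω[:, 1] = z_1
entry J[2][1] = 1.7420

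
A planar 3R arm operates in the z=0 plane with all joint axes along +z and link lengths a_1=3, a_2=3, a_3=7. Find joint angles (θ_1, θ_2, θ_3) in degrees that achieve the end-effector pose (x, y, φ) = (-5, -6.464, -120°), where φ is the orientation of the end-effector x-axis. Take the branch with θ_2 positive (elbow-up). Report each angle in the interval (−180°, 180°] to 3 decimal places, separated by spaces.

wrist centre = target − a_3·(cos φ, sin φ) = (-1.5000, -0.4018)
cos θ_2 = (2.4115−3²−3²)/(2·3·3) = -0.8660; θ_2 = 150.0005° (elbow-up)
β = atan2(-0.4018,-1.5000) = -165.0036°; ψ = atan2(1.5000,0.4019) = 75.0003°
θ_1 = β − ψ = -240.0039°
θ_3 = φ − θ_1 − θ_2 = -29.9966° (wrapped to (-180°,180°])

119.996 150.001 -29.997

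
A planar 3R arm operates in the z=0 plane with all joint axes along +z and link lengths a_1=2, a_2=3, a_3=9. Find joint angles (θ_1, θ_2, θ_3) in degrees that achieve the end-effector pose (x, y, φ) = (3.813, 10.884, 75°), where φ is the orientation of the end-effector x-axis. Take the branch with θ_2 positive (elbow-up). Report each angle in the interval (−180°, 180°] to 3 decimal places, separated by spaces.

-23.214 119.999 -21.785

wrist centre = target − a_3·(cos φ, sin φ) = (1.4836, 2.1907)
cos θ_2 = (7.0002−2²−3²)/(2·2·3) = -0.5000; θ_2 = 119.9990° (elbow-up)
β = atan2(2.1907,1.4836) = 55.8922°; ψ = atan2(2.5981,0.5000) = 79.1058°
θ_1 = β − ψ = -23.2136°
θ_3 = φ − θ_1 − θ_2 = -21.7855° (wrapped to (-180°,180°])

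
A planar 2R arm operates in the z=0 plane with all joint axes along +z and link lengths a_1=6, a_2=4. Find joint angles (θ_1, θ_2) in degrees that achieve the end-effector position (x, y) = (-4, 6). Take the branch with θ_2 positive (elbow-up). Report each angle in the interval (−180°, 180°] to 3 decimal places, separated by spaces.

cos θ_2 = (52.0000−6²−4²)/(2·6·4) = 0.0000; θ_2 = 90.0000° (elbow-up)
β = atan2(6.0000,-4.0000) = 123.6901°; ψ = atan2(4.0000,6.0000) = 33.6901°
θ_1 = β − ψ = 90.0000°

90.000 90.000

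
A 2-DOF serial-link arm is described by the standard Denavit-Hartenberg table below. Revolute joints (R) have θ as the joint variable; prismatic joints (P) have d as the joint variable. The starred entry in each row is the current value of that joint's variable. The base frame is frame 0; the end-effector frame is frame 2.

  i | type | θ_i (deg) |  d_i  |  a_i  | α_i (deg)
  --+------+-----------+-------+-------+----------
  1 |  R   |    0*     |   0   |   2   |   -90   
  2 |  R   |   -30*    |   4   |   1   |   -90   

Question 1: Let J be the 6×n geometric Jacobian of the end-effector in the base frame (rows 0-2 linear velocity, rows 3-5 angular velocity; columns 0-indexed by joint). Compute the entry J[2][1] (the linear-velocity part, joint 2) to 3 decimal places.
-0.866

axis z_1 = (0.0000,1.0000,0.0000); lever o_n−o_1 = (0.8660,4.0000,0.5000)
cross product → J_v[:, 1] = (0.5000,0.0000,-0.8660)
J_ω[:, 1] = z_1
entry J[2][1] = -0.8660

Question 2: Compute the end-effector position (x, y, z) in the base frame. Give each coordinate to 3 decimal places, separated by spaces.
2.866 4.000 0.500

after link 1: o_1 = (2.0000, 0.0000, 0.0000)
after link 2: o_2 = (2.8660, 4.0000, 0.5000)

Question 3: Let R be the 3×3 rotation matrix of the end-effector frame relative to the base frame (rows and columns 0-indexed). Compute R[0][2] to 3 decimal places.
End-effector z-axis (col 2 of R) = (0.5000,0.0000,-0.8660)
R[0][2] = 0.5000

0.500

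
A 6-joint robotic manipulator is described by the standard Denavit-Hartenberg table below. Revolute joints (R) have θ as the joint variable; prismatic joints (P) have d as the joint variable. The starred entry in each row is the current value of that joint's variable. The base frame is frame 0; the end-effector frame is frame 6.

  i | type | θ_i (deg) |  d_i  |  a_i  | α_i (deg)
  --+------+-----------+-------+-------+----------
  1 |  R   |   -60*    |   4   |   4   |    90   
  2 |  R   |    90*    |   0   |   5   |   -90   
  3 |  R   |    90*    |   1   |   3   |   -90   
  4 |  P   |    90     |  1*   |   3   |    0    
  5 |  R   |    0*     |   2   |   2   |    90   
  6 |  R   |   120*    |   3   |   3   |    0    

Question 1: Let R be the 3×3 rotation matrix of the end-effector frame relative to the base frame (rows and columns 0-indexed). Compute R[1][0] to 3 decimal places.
End-effector x-axis (col 0 of R) = (-0.2500,0.4330,-0.8660)
R[1][0] = 0.4330

0.433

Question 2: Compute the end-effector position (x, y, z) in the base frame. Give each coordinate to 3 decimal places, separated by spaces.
after link 1: o_1 = (2.0000, -3.4641, 4.0000)
after link 2: o_2 = (2.0000, -3.4641, 9.0000)
after link 3: o_3 = (4.0981, -1.0981, 9.0000)
after link 4: o_4 = (5.5981, -3.6962, 8.0000)
after link 5: o_5 = (6.5981, -5.4282, 6.0000)
after link 6: o_6 = (8.4462, -2.6292, 3.4019)

8.446 -2.629 3.402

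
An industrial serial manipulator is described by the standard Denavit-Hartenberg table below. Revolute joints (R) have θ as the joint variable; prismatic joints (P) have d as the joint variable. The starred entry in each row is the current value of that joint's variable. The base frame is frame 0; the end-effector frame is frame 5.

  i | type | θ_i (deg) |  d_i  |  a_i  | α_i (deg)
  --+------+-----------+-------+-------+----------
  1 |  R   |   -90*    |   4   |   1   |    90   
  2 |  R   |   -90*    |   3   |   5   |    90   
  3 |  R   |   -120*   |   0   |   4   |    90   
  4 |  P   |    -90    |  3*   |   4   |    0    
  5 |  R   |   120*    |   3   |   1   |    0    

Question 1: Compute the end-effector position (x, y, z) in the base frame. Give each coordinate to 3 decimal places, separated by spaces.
after link 1: o_1 = (0.0000, -1.0000, 4.0000)
after link 2: o_2 = (-3.0000, -1.0000, -1.0000)
after link 3: o_3 = (0.4641, -1.0000, 1.0000)
after link 4: o_4 = (-1.0359, -5.0000, 3.5981)
after link 5: o_5 = (-1.7859, -4.5000, 6.6292)

-1.786 -4.500 6.629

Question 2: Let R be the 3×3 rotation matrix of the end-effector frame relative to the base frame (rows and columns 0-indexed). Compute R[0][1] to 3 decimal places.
End-effector y-axis (col 1 of R) = (-0.4330,0.8660,-0.2500)
R[0][1] = -0.4330

-0.433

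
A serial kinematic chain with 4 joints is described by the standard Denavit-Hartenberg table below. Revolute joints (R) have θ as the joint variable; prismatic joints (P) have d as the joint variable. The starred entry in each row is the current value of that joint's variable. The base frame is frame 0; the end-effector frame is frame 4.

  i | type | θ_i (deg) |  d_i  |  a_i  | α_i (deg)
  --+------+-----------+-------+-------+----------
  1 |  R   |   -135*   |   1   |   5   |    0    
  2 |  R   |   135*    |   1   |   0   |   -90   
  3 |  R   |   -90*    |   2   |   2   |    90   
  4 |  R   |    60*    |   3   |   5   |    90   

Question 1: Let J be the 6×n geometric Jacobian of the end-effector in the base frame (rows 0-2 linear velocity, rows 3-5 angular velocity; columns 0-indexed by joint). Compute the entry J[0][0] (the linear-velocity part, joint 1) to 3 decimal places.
-2.795

axis z_0 = ẑ; lever o_n−o_0 = (-6.5355,2.7946,6.5000)
cross product → J_v[:, 0] = (-2.7946,-6.5355,0.0000)
J_ω[:, 0] = z_0
entry J[0][0] = -2.7946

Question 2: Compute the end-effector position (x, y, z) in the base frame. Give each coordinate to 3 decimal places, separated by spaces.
after link 1: o_1 = (-3.5355, -3.5355, 1.0000)
after link 2: o_2 = (-3.5355, -3.5355, 2.0000)
after link 3: o_3 = (-3.5355, -1.5355, 4.0000)
after link 4: o_4 = (-6.5355, 2.7946, 6.5000)

-6.536 2.795 6.500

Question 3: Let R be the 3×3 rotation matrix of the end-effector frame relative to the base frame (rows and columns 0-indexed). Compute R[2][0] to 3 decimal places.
End-effector x-axis (col 0 of R) = (0.0000,0.8660,0.5000)
R[2][0] = 0.5000

0.500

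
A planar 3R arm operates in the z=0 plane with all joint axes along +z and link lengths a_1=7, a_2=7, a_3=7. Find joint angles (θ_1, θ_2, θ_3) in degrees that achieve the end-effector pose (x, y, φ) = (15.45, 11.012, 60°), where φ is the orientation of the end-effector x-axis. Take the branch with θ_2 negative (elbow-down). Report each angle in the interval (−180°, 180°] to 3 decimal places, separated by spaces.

44.997 -44.994 59.997

wrist centre = target − a_3·(cos φ, sin φ) = (11.9500, 4.9498)
cos θ_2 = (167.3032−7²−7²)/(2·7·7) = 0.7072; θ_2 = -44.9944° (elbow-down)
β = atan2(4.9498,11.9500) = 22.4999°; ψ = atan2(-4.9493,11.9502) = -22.4972°
θ_1 = β − ψ = 44.9971°
θ_3 = φ − θ_1 − θ_2 = 59.9973° (wrapped to (-180°,180°])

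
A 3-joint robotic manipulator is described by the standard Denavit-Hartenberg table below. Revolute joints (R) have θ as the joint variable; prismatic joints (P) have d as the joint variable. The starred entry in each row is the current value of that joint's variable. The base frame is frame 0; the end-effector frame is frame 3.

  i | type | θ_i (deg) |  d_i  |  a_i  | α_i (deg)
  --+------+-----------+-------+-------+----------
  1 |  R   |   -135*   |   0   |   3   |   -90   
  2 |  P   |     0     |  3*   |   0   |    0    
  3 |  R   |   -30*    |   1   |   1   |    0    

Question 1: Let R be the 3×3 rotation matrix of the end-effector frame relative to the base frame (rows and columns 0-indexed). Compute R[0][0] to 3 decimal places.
End-effector x-axis (col 0 of R) = (-0.6124,-0.6124,0.5000)
R[0][0] = -0.6124

-0.612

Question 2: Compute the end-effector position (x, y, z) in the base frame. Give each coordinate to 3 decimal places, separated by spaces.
after link 1: o_1 = (-2.1213, -2.1213, 0.0000)
after link 2: o_2 = (0.0000, -4.2426, 0.0000)
after link 3: o_3 = (0.0947, -5.5621, 0.5000)

0.095 -5.562 0.500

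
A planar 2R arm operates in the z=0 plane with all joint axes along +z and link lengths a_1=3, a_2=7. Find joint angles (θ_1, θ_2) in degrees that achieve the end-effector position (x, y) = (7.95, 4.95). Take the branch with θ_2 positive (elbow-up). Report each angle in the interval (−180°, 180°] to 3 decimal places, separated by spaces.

0.010 44.987

cos θ_2 = (87.7050−3²−7²)/(2·3·7) = 0.7073; θ_2 = 44.9874° (elbow-up)
β = atan2(4.9500,7.9500) = 31.9081°; ψ = atan2(4.9487,7.9508) = 31.8985°
θ_1 = β − ψ = 0.0096°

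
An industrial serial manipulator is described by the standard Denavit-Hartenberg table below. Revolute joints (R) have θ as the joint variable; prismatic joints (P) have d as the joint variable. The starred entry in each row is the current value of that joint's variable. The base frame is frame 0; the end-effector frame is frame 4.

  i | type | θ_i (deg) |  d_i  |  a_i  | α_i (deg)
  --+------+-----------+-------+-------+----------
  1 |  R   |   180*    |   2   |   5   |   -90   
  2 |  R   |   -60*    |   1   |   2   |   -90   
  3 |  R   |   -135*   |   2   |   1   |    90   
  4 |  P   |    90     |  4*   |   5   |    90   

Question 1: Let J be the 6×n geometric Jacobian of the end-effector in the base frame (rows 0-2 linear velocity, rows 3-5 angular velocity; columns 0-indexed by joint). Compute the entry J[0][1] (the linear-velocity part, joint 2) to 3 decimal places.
4.830

axis z_1 = (-0.0000,-1.0000,0.0000); lever o_n−o_1 = (-5.2944,1.1213,-4.8298)
cross product → J_v[:, 1] = (4.8298,-0.0000,-5.2944)
J_ω[:, 1] = z_1
entry J[0][1] = 4.8298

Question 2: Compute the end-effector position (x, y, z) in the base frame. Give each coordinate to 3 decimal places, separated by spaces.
-10.294 1.121 -2.830

after link 1: o_1 = (-5.0000, 0.0000, 2.0000)
after link 2: o_2 = (-6.0000, -1.0000, 3.7321)
after link 3: o_3 = (-7.3785, -1.7071, 2.1197)
after link 4: o_4 = (-10.2944, 1.1213, -2.8298)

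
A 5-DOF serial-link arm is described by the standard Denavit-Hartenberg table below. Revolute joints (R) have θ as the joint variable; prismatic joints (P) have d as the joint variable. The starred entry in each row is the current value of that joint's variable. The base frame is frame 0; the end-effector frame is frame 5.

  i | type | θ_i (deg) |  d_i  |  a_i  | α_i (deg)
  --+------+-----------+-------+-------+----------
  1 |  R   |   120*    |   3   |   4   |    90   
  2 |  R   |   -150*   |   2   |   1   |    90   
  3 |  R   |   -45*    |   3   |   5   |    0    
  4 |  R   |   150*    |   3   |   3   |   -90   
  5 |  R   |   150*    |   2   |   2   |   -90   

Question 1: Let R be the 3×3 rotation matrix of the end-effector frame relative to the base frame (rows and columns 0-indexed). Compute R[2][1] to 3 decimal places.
-0.483

End-effector y-axis (col 1 of R) = (0.6424,-0.5950,-0.4830)
R[2][1] = -0.4830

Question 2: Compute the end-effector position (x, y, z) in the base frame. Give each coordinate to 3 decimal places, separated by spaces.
after link 1: o_1 = (-2.0000, 3.4641, 3.0000)
after link 2: o_2 = (0.1651, 3.7141, 2.5000)
after link 3: o_3 = (-0.6159, -2.0044, 3.3303)
after link 4: o_4 = (2.3075, -1.2722, 6.3166)
after link 5: o_5 = (-0.4821, -0.8218, 6.1924)

-0.482 -0.822 6.192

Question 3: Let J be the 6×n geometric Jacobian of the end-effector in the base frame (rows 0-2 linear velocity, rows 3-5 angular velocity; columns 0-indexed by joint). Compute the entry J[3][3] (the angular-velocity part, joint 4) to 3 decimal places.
axis z_3 = (0.2500,-0.4330,0.8660); lever o_n−o_3 = (0.1338,1.1825,2.8621)
cross product → J_v[:, 3] = (-2.2634,-0.5997,0.3536)
J_ω[:, 3] = z_3
entry J[3][3] = 0.2500

0.250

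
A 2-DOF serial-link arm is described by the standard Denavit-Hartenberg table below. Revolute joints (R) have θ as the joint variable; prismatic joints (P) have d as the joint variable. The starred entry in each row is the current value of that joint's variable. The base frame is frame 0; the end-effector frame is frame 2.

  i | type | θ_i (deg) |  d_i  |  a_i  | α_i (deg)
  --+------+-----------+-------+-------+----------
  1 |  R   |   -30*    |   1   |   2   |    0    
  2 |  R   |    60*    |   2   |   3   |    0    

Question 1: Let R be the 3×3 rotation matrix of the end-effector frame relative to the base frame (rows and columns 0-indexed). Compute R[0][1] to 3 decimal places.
End-effector y-axis (col 1 of R) = (-0.5000,0.8660,0.0000)
R[0][1] = -0.5000

-0.500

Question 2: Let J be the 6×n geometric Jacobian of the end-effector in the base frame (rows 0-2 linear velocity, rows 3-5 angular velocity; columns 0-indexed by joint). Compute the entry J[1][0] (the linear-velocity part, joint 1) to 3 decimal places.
axis z_0 = ẑ; lever o_n−o_0 = (4.3301,0.5000,3.0000)
cross product → J_v[:, 0] = (-0.5000,4.3301,0.0000)
J_ω[:, 0] = z_0
entry J[1][0] = 4.3301

4.330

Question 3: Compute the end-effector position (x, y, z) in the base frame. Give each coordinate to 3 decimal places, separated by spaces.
4.330 0.500 3.000

after link 1: o_1 = (1.7321, -1.0000, 1.0000)
after link 2: o_2 = (4.3301, 0.5000, 3.0000)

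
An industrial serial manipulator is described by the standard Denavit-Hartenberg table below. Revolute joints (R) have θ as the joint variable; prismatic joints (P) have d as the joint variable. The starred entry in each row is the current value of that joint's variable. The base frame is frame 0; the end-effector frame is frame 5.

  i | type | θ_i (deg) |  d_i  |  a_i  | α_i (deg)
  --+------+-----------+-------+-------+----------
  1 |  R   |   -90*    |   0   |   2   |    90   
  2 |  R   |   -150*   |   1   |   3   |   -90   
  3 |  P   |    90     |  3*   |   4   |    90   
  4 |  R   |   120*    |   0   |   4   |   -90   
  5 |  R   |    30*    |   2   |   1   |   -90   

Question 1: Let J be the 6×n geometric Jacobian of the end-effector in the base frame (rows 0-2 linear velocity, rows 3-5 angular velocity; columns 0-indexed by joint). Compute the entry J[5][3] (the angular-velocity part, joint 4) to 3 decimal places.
-0.500

axis z_3 = (-0.0000,0.8660,-0.5000); lever o_n−o_3 = (-4.1651,-2.0401,-2.5335)
cross product → J_v[:, 3] = (-3.2141,2.0825,3.6071)
J_ω[:, 3] = z_3
entry J[5][3] = -0.5000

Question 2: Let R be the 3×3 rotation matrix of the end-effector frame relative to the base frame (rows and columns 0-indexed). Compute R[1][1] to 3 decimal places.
-0.250

End-effector y-axis (col 1 of R) = (0.8660,-0.2500,-0.4330)
R[1][1] = -0.2500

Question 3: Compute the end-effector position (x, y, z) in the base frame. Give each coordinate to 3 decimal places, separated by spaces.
after link 1: o_1 = (0.0000, -2.0000, 0.0000)
after link 2: o_2 = (-1.0000, 0.5981, -1.5000)
after link 3: o_3 = (3.0000, -0.9019, -4.0981)
after link 4: o_4 = (1.0000, -2.6340, -7.0981)
after link 5: o_5 = (-1.1651, -2.9420, -6.6316)

-1.165 -2.942 -6.632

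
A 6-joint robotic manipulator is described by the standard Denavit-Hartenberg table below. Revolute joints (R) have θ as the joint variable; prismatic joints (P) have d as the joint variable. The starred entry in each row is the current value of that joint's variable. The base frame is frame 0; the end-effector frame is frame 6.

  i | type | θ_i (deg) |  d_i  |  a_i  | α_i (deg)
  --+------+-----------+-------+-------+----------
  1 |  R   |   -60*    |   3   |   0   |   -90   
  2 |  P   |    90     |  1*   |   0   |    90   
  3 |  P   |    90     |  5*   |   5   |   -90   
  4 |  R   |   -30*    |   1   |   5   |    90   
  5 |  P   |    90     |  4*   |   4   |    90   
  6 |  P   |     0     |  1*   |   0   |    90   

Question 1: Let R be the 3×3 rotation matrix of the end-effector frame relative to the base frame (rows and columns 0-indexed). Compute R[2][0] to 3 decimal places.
1.000

End-effector x-axis (col 0 of R) = (0.0000,0.0000,1.0000)
R[2][0] = 1.0000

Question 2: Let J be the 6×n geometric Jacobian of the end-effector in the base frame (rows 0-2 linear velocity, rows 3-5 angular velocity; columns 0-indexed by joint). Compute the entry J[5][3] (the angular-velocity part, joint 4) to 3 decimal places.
1.000

axis z_3 = (0.0000,0.0000,1.0000); lever o_n−o_3 = (6.0000,-4.0000,5.0000)
cross product → J_v[:, 3] = (4.0000,6.0000,-0.0000)
J_ω[:, 3] = z_3
entry J[5][3] = 1.0000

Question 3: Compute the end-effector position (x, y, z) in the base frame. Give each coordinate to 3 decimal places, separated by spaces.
after link 1: o_1 = (0.0000, 0.0000, 3.0000)
after link 2: o_2 = (0.8660, 0.5000, 3.0000)
after link 3: o_3 = (7.6962, -1.3301, 3.0000)
after link 4: o_4 = (12.6962, -1.3301, 4.0000)
after link 5: o_5 = (12.6962, -5.3301, 8.0000)
after link 6: o_6 = (13.6962, -5.3301, 8.0000)

13.696 -5.330 8.000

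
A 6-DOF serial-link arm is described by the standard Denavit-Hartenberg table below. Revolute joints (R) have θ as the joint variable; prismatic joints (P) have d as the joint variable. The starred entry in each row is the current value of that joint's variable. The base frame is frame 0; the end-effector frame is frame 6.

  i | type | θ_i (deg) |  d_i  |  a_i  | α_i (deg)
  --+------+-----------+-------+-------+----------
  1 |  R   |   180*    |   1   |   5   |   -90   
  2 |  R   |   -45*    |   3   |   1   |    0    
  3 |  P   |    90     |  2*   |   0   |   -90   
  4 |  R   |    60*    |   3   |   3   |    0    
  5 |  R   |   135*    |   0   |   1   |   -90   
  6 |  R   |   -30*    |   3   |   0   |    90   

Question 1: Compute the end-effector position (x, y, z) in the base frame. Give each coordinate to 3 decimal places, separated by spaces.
after link 1: o_1 = (-5.0000, 0.0000, 1.0000)
after link 2: o_2 = (-5.7071, -3.0000, 1.7071)
after link 3: o_3 = (-5.7071, -5.0000, 1.7071)
after link 4: o_4 = (-4.6464, -2.4019, -1.4749)
after link 5: o_5 = (-3.9634, -2.6607, -0.7919)
after link 6: o_6 = (-4.5125, -5.5585, -1.3409)

-4.512 -5.559 -1.341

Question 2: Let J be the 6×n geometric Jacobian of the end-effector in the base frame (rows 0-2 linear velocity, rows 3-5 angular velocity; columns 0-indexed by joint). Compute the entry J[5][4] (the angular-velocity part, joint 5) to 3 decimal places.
axis z_4 = (0.7071,-0.0000,-0.7071); lever o_n−o_4 = (0.1340,-3.1566,0.1340)
cross product → J_v[:, 4] = (-2.2321,-0.1895,-2.2321)
J_ω[:, 4] = z_4
entry J[5][4] = -0.7071

-0.707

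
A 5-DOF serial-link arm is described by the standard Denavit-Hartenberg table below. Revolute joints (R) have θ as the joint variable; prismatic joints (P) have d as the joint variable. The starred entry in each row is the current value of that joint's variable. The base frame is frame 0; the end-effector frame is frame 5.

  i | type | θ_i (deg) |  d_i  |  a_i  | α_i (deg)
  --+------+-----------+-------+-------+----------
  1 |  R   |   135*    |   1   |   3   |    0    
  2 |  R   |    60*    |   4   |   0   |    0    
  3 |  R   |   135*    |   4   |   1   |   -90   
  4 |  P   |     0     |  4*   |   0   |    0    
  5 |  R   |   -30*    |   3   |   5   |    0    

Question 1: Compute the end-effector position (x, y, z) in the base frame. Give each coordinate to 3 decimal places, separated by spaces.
after link 1: o_1 = (-2.1213, 2.1213, 1.0000)
after link 2: o_2 = (-2.1213, 2.1213, 5.0000)
after link 3: o_3 = (-1.2553, 1.6213, 9.0000)
after link 4: o_4 = (0.7447, 5.0854, 9.0000)
after link 5: o_5 = (5.9947, 5.5184, 11.5000)

5.995 5.518 11.500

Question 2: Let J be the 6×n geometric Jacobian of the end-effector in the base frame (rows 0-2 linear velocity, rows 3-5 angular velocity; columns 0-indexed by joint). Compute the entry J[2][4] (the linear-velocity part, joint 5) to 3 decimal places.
axis z_4 = (0.5000,0.8660,0.0000); lever o_n−o_4 = (5.2500,0.4330,2.5000)
cross product → J_v[:, 4] = (2.1651,-1.2500,-4.3301)
J_ω[:, 4] = z_4
entry J[2][4] = -4.3301

-4.330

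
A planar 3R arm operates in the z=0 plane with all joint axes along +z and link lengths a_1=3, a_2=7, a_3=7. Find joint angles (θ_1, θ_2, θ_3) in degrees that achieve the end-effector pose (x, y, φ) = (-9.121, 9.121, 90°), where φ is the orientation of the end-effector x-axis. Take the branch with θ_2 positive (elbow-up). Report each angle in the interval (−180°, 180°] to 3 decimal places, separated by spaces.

wrist centre = target − a_3·(cos φ, sin φ) = (-9.1210, 2.1210)
cos θ_2 = (87.6913−3²−7²)/(2·3·7) = 0.7069; θ_2 = 45.0139° (elbow-up)
β = atan2(2.1210,-9.1210) = 166.9091°; ψ = atan2(4.9509,7.9485) = 31.9177°
θ_1 = β − ψ = 134.9913°
θ_3 = φ − θ_1 − θ_2 = -90.0052° (wrapped to (-180°,180°])

134.991 45.014 -90.005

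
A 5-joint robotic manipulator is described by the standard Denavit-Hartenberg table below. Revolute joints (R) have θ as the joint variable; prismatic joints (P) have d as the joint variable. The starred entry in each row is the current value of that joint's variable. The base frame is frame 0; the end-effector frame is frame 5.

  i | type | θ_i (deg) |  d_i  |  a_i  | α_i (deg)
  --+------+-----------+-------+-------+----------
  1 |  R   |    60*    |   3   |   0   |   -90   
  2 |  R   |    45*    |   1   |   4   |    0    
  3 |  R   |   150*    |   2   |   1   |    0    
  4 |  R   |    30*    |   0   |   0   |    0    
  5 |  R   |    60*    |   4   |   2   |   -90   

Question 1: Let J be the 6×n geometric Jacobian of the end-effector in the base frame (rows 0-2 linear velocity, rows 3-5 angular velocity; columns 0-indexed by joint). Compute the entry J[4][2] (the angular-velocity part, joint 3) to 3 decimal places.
axis z_2 = (-0.8660,0.5000,0.0000); lever o_n−o_2 = (-5.4203,2.6118,2.1907)
cross product → J_v[:, 2] = (1.0953,1.8972,0.4483)
J_ω[:, 2] = z_2
entry J[4][2] = 0.5000

0.500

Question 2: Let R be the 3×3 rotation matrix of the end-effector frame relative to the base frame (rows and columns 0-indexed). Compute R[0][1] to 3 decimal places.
End-effector y-axis (col 1 of R) = (0.8660,-0.5000,-0.0000)
R[0][1] = 0.8660

0.866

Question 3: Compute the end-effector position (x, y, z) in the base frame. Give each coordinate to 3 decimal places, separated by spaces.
-4.872 5.561 2.362

after link 1: o_1 = (0.0000, 0.0000, 3.0000)
after link 2: o_2 = (0.5482, 2.9495, 0.1716)
after link 3: o_3 = (-1.6668, 3.1130, 0.4304)
after link 4: o_4 = (-1.6668, 3.1130, 0.4304)
after link 5: o_5 = (-4.8721, 5.5613, 2.3622)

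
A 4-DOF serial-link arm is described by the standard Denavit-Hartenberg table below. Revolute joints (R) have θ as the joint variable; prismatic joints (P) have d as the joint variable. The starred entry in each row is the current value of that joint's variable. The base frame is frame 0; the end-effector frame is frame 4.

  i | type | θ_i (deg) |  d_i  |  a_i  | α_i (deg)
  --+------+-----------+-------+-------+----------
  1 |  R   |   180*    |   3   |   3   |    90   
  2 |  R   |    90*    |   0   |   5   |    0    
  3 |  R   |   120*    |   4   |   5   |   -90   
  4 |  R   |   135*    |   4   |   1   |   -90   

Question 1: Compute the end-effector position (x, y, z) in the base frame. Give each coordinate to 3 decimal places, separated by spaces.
-1.282 3.293 2.389

after link 1: o_1 = (-3.0000, 0.0000, 3.0000)
after link 2: o_2 = (-3.0000, 0.0000, 8.0000)
after link 3: o_3 = (1.3301, 4.0000, 5.5000)
after link 4: o_4 = (-1.2822, 3.2929, 2.3895)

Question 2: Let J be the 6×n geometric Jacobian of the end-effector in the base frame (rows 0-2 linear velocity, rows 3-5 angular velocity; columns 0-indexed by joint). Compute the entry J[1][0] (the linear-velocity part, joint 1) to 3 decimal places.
axis z_0 = ẑ; lever o_n−o_0 = (-1.2822,3.2929,2.3895)
cross product → J_v[:, 0] = (-3.2929,-1.2822,0.0000)
J_ω[:, 0] = z_0
entry J[1][0] = -1.2822

-1.282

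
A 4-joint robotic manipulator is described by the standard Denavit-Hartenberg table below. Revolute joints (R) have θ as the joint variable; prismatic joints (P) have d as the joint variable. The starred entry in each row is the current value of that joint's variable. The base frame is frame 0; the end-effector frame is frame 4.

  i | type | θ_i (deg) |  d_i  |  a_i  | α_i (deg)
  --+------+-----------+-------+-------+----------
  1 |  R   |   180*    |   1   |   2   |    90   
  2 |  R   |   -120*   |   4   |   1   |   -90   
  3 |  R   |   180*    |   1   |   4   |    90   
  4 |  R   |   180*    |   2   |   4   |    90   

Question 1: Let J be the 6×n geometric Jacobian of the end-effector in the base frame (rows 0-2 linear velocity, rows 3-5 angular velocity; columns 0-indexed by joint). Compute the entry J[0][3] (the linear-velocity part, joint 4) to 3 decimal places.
3.464

axis z_3 = (-0.0000,-1.0000,-0.0000); lever o_n−o_3 = (2.0000,-2.0000,-3.4641)
cross product → J_v[:, 3] = (3.4641,-0.0000,2.0000)
J_ω[:, 3] = z_3
entry J[0][3] = 3.4641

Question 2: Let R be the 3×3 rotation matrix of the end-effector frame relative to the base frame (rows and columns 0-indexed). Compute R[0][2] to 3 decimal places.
End-effector z-axis (col 2 of R) = (-0.8660,0.0000,-0.5000)
R[0][2] = -0.8660

-0.866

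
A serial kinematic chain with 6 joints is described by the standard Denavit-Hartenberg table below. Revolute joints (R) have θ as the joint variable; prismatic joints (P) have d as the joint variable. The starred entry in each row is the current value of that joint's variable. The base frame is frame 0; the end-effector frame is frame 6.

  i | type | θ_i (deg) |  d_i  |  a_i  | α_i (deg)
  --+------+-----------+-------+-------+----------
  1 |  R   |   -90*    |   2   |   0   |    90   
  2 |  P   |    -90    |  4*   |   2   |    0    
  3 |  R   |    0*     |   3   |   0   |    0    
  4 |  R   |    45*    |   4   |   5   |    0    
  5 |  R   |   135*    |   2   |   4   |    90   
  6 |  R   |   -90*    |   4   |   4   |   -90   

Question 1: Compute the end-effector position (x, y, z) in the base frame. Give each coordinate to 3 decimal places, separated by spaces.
-9.000 -7.536 0.464

after link 1: o_1 = (0.0000, 0.0000, 2.0000)
after link 2: o_2 = (-4.0000, -0.0000, 0.0000)
after link 3: o_3 = (-7.0000, -0.0000, 0.0000)
after link 4: o_4 = (-11.0000, -3.5355, -3.5355)
after link 5: o_5 = (-13.0000, -3.5355, 0.4645)
after link 6: o_6 = (-9.0000, -7.5355, 0.4645)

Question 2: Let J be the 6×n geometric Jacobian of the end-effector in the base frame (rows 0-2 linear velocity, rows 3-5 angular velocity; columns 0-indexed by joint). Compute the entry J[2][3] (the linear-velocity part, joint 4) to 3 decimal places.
axis z_3 = (-1.0000,-0.0000,0.0000); lever o_n−o_3 = (-2.0000,-7.5355,0.4645)
cross product → J_v[:, 3] = (0.0000,0.4645,7.5355)
J_ω[:, 3] = z_3
entry J[2][3] = 7.5355

7.536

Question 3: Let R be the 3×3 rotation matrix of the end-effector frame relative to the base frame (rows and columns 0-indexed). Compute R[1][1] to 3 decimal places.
End-effector y-axis (col 1 of R) = (0.0000,1.0000,0.0000)
R[1][1] = 1.0000

1.000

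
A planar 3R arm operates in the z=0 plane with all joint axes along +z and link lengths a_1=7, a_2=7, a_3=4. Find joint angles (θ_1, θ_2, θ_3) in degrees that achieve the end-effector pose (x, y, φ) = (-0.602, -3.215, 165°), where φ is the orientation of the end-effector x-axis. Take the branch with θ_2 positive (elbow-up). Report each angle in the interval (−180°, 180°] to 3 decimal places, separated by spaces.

wrist centre = target − a_3·(cos φ, sin φ) = (3.2617, -4.2503)
cos θ_2 = (28.7036−7²−7²)/(2·7·7) = -0.7071; θ_2 = 135.0000° (elbow-up)
β = atan2(-4.2503,3.2617) = -52.4970°; ψ = atan2(4.9497,2.0503) = 67.5000°
θ_1 = β − ψ = -119.9970°
θ_3 = φ − θ_1 − θ_2 = 149.9970° (wrapped to (-180°,180°])

-119.997 135.000 149.997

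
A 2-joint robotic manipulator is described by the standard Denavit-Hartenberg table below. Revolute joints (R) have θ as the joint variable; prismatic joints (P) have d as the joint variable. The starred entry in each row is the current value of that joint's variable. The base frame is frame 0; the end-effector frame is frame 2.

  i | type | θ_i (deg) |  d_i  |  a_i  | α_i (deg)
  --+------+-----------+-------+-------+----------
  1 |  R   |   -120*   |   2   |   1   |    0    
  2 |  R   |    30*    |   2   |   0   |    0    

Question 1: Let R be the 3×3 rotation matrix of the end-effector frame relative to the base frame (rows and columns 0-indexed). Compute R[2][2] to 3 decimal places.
1.000

End-effector z-axis (col 2 of R) = (0.0000,0.0000,1.0000)
R[2][2] = 1.0000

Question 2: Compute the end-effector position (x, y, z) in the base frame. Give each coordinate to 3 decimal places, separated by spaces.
after link 1: o_1 = (-0.5000, -0.8660, 2.0000)
after link 2: o_2 = (-0.5000, -0.8660, 4.0000)

-0.500 -0.866 4.000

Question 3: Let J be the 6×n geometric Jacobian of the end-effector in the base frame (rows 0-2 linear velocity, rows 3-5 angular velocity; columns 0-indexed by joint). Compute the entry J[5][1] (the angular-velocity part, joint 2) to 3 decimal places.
1.000

axis z_1 = (0.0000,0.0000,1.0000); lever o_n−o_1 = (0.0000,0.0000,2.0000)
cross product → J_v[:, 1] = (0.0000,0.0000,0.0000)
J_ω[:, 1] = z_1
entry J[5][1] = 1.0000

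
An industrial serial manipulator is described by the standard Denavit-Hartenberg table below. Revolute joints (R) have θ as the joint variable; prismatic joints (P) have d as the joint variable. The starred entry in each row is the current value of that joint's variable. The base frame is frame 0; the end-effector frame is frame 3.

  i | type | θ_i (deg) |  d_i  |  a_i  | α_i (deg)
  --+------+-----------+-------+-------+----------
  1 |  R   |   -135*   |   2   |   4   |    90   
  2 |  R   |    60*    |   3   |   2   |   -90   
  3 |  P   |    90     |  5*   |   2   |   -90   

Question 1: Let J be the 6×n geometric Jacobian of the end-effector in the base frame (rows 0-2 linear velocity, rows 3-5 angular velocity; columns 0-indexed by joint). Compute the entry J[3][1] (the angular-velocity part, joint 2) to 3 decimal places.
axis z_1 = (-0.7071,0.7071,0.0000); lever o_n−o_1 = (1.6476,3.0619,4.2321)
cross product → J_v[:, 1] = (2.9925,2.9925,-3.3301)
J_ω[:, 1] = z_1
entry J[3][1] = -0.7071

-0.707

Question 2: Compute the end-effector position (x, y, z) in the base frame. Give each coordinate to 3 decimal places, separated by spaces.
after link 1: o_1 = (-2.8284, -2.8284, 2.0000)
after link 2: o_2 = (-5.6569, -1.4142, 3.7321)
after link 3: o_3 = (-1.1808, 0.2334, 6.2321)

-1.181 0.233 6.232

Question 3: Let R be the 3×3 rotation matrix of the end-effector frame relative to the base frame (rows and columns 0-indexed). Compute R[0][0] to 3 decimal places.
End-effector x-axis (col 0 of R) = (0.7071,-0.7071,0.0000)
R[0][0] = 0.7071

0.707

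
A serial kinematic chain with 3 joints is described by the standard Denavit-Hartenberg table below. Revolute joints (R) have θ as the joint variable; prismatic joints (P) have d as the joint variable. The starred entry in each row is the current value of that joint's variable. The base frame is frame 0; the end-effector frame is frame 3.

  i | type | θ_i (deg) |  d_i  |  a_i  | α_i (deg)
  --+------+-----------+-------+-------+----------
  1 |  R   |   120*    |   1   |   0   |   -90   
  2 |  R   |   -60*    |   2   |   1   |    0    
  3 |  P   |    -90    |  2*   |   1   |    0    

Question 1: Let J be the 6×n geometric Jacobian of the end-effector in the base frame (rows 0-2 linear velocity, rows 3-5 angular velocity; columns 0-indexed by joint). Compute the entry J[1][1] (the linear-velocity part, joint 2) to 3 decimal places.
axis z_1 = (-0.8660,-0.5000,0.0000); lever o_n−o_1 = (-3.2811,-2.3170,1.3660)
cross product → J_v[:, 1] = (-0.6830,1.1830,0.3660)
J_ω[:, 1] = z_1
entry J[1][1] = 1.1830

1.183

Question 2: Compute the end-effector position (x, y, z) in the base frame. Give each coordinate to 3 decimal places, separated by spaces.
-3.281 -2.317 2.366

after link 1: o_1 = (0.0000, 0.0000, 1.0000)
after link 2: o_2 = (-1.9821, -0.5670, 1.8660)
after link 3: o_3 = (-3.2811, -2.3170, 2.3660)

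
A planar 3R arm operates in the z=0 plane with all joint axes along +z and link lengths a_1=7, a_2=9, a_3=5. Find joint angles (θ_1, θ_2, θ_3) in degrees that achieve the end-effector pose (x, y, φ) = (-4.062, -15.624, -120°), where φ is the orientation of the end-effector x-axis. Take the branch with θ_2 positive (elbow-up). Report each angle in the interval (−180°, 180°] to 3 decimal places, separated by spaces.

wrist centre = target − a_3·(cos φ, sin φ) = (-1.5620, -11.2939)
cos θ_2 = (129.9914−7²−9²)/(2·7·9) = -0.0001; θ_2 = 90.0039° (elbow-up)
β = atan2(-11.2939,-1.5620) = -97.8743°; ψ = atan2(9.0000,6.9994) = 52.1274°
θ_1 = β − ψ = -150.0018°
θ_3 = φ − θ_1 − θ_2 = -60.0021° (wrapped to (-180°,180°])

-150.002 90.004 -60.002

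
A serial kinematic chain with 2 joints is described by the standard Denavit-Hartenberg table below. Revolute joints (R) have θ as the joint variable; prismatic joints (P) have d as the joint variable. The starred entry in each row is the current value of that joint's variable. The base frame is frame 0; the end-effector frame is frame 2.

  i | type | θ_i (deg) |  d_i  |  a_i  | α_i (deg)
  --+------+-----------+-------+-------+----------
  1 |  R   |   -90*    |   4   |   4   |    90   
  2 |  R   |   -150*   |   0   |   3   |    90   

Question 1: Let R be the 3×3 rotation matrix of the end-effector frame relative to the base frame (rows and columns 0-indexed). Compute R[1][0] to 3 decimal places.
End-effector x-axis (col 0 of R) = (-0.0000,0.8660,-0.5000)
R[1][0] = 0.8660

0.866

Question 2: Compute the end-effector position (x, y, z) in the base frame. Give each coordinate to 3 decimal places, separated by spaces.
after link 1: o_1 = (0.0000, -4.0000, 4.0000)
after link 2: o_2 = (-0.0000, -1.4019, 2.5000)

-0.000 -1.402 2.500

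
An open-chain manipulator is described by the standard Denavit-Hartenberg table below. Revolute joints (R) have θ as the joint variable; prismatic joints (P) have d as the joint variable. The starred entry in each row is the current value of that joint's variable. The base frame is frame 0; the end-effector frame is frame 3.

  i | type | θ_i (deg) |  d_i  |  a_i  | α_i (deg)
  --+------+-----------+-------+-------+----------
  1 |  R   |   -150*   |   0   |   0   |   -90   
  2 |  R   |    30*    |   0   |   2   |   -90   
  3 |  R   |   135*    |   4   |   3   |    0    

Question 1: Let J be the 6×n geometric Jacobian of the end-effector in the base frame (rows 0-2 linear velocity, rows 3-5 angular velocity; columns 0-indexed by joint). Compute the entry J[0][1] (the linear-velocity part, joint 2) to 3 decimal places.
2.947

axis z_1 = (0.5000,-0.8660,0.0000); lever o_n−o_1 = (0.7624,2.8897,-3.4034)
cross product → J_v[:, 1] = (2.9475,1.7017,2.1051)
J_ω[:, 1] = z_1
entry J[0][1] = 2.9475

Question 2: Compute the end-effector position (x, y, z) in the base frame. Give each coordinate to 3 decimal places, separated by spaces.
after link 1: o_1 = (0.0000, 0.0000, 0.0000)
after link 2: o_2 = (-1.5000, -0.8660, -1.0000)
after link 3: o_3 = (0.7624, 2.8897, -3.4034)

0.762 2.890 -3.403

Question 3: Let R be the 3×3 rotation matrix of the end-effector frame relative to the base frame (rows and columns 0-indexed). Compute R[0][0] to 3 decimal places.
End-effector x-axis (col 0 of R) = (0.1768,0.9186,0.3536)
R[0][0] = 0.1768

0.177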